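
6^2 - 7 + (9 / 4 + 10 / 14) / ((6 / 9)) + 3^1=2041 / 56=36.45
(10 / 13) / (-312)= -5 / 2028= -0.00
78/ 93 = 26/ 31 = 0.84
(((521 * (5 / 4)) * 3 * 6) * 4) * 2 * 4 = 375120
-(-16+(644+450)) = -1078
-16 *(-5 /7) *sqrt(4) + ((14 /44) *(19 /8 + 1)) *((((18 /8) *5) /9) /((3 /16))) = 9245 /308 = 30.02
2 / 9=0.22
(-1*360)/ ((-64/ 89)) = 4005/ 8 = 500.62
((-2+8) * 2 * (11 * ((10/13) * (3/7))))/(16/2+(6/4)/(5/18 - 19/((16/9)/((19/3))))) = 87363/16016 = 5.45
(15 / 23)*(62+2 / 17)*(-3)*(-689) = 32741280 / 391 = 83737.29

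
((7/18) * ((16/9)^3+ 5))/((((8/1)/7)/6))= 379309/17496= 21.68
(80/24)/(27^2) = 0.00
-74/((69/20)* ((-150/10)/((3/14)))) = 148/483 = 0.31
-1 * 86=-86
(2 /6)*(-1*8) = -8 /3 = -2.67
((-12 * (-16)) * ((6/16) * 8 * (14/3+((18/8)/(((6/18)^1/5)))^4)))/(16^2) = 2989366377/1024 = 2919303.10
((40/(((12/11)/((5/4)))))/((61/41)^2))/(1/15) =2311375/7442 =310.59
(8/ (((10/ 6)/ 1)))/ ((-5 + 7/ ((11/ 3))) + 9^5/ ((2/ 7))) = 528/ 22733525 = 0.00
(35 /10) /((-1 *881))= -7 /1762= -0.00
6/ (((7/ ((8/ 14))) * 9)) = 8/ 147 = 0.05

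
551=551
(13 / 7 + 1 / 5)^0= 1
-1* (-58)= 58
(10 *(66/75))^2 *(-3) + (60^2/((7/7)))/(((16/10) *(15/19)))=65442/25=2617.68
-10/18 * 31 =-155/9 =-17.22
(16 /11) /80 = 1 /55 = 0.02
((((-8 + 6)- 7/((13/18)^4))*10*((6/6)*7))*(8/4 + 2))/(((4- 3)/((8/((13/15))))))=-26609654400/371293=-71667.54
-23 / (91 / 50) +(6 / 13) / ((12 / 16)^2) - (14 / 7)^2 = -4318 / 273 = -15.82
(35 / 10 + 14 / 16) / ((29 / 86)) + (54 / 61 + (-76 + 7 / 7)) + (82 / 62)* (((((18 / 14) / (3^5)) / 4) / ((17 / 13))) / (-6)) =-61.14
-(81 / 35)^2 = -6561 / 1225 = -5.36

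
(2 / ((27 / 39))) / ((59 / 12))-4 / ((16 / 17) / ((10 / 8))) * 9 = -133741 / 2832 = -47.22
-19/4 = -4.75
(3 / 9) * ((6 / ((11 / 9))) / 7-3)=-59 / 77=-0.77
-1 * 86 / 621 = -86 / 621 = -0.14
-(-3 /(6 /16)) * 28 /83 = 224 /83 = 2.70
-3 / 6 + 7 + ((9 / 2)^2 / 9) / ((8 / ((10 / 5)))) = 113 / 16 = 7.06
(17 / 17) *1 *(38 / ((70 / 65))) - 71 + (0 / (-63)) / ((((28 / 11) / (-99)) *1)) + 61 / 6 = -1073 / 42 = -25.55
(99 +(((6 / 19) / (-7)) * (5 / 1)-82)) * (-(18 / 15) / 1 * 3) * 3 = -120474 / 665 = -181.16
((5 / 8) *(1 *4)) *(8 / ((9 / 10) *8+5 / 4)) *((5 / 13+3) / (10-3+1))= 2200 / 2197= 1.00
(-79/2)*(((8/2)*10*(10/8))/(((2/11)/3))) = -32587.50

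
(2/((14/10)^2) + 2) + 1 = 197/49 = 4.02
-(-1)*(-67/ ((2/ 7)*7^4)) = -67/ 686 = -0.10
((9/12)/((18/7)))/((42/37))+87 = 12565/144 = 87.26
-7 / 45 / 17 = -7 / 765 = -0.01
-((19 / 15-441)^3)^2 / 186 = -41176922611798174926848 / 1059328125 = -38870791438486.71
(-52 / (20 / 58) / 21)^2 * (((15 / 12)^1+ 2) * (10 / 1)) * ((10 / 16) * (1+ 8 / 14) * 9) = 20324447 / 1372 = 14813.74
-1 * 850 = -850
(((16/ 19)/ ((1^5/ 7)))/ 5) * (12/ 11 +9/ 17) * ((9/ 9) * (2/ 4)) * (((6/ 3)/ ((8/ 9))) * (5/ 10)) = 1.07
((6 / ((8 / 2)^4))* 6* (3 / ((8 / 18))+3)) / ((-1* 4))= -351 / 1024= -0.34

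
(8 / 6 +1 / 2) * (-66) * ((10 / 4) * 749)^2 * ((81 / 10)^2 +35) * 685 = -467822091490985 / 16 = -29238880718186.56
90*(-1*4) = -360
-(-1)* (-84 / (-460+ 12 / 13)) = 273 / 1492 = 0.18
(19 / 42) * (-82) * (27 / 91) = -7011 / 637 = -11.01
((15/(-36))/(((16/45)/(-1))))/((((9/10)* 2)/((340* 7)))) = 74375/48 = 1549.48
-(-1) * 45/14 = 3.21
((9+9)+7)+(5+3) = 33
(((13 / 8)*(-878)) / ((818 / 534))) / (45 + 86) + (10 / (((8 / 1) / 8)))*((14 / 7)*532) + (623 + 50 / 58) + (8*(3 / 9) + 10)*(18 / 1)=71379618123 / 6215164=11484.75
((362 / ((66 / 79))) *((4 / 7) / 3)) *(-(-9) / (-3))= -57196 / 231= -247.60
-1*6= -6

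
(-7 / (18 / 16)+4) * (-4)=80 / 9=8.89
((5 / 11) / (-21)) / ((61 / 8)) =-40 / 14091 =-0.00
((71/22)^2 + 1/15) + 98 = 787579/7260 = 108.48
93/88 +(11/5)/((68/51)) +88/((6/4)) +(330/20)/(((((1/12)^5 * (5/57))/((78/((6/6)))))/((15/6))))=12047684095093/1320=9127033405.37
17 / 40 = 0.42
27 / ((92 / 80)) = 540 / 23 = 23.48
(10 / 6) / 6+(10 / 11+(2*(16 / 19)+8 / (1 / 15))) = 462241 / 3762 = 122.87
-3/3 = -1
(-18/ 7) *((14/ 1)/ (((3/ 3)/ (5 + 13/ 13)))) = -216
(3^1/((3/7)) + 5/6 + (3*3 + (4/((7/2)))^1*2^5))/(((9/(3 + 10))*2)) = 29159/756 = 38.57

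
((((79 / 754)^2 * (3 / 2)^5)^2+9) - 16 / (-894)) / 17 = 1335158047369387607 / 2515021978320224256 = 0.53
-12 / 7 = -1.71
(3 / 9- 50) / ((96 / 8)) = -149 / 36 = -4.14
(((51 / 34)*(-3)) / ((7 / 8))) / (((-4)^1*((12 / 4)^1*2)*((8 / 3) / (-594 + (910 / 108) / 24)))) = -769369 / 16128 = -47.70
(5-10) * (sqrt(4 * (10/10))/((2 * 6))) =-5/6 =-0.83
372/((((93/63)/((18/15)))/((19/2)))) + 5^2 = 14489/5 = 2897.80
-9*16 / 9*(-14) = 224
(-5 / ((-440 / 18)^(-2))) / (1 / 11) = -2662000 / 81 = -32864.20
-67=-67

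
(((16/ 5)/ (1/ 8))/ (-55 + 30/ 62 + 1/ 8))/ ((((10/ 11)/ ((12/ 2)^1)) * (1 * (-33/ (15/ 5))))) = 95232/ 337225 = 0.28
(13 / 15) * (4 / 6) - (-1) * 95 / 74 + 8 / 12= 8419 / 3330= 2.53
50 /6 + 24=97 /3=32.33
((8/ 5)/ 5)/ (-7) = -8/ 175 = -0.05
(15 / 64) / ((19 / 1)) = 15 / 1216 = 0.01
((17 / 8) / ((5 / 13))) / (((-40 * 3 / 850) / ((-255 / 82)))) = 319345 / 2624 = 121.70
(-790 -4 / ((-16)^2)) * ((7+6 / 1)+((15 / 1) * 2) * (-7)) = 9960517 / 64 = 155633.08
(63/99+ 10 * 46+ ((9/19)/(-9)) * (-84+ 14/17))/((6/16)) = 1240.04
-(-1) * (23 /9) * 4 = 92 /9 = 10.22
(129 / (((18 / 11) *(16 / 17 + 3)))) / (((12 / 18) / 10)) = 40205 / 134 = 300.04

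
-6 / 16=-3 / 8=-0.38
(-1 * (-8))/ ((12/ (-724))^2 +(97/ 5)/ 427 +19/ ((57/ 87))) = 0.28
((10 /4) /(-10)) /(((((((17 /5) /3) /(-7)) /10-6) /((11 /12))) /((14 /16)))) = 13475 /404288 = 0.03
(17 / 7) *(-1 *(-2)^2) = -9.71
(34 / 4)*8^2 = 544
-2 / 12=-1 / 6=-0.17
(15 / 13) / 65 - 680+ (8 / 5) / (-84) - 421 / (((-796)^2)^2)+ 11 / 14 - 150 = -843913023287559779 / 1017724511880960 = -829.22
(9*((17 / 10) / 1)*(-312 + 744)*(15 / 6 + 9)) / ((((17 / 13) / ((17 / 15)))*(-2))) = -823446 / 25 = -32937.84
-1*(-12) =12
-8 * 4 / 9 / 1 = -32 / 9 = -3.56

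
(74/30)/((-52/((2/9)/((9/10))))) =-37/3159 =-0.01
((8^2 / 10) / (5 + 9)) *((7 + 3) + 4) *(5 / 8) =4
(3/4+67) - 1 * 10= 231/4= 57.75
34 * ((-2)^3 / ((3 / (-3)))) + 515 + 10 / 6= 2366 / 3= 788.67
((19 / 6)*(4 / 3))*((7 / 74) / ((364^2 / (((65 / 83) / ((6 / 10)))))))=475 / 120727152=0.00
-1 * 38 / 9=-38 / 9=-4.22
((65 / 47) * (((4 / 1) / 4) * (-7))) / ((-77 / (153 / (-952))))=-585 / 28952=-0.02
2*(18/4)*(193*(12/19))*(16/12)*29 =805968/19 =42419.37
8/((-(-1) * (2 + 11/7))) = 2.24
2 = 2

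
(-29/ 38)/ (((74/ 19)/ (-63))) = 1827/ 148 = 12.34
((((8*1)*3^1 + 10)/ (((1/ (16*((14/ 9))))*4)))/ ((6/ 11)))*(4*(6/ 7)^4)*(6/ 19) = 1723392/ 6517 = 264.45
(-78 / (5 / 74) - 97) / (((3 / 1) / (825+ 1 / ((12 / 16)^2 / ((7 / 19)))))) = -344408.21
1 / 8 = 0.12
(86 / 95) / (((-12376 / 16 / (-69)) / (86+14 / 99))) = 2595136 / 373065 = 6.96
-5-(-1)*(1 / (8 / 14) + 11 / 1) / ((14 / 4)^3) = -4.70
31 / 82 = 0.38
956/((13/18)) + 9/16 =275445/208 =1324.25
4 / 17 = 0.24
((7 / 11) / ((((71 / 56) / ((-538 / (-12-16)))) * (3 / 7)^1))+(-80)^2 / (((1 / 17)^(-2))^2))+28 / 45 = 68104783288 / 2935345545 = 23.20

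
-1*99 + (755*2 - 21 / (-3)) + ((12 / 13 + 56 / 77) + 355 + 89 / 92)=23360027 / 13156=1775.62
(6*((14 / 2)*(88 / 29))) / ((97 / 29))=3696 / 97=38.10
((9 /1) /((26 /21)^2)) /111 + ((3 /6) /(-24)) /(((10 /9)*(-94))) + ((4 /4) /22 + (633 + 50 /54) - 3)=631.02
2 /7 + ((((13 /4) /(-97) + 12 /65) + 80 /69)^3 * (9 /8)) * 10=83964331260081254953 /3278898978838828800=25.61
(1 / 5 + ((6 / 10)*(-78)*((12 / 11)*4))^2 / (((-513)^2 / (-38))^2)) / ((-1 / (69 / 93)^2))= -84592109101 / 765038862225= -0.11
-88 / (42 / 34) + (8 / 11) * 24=-12424 / 231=-53.78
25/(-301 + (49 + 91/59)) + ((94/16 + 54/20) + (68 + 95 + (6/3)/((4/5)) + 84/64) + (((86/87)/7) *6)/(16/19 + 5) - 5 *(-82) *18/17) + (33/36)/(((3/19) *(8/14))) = 60134815153549/97037012520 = 619.71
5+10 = 15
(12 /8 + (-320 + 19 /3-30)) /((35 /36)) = -351.94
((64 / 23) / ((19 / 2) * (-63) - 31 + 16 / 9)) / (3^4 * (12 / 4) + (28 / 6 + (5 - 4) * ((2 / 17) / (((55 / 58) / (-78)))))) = -3231360 / 173483749997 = -0.00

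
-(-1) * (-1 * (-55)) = 55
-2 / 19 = -0.11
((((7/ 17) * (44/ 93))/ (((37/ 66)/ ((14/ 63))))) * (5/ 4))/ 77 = 220/ 175491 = 0.00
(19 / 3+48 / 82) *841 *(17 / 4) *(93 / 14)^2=35076731601 / 32144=1091237.29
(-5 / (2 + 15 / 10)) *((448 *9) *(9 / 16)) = -3240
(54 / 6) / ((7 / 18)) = 162 / 7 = 23.14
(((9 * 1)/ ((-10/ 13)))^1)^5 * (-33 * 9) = 6511570666029/ 100000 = 65115706.66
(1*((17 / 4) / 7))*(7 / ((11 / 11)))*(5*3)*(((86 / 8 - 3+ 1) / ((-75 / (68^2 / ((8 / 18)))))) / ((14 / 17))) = -751689 / 8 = -93961.12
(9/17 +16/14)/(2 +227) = 199/27251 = 0.01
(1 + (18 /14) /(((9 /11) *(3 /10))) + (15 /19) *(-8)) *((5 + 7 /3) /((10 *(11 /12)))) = -124 /1995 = -0.06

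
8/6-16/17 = 20/51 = 0.39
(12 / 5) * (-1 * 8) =-96 / 5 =-19.20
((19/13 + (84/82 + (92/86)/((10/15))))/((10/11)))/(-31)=-515636/3552445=-0.15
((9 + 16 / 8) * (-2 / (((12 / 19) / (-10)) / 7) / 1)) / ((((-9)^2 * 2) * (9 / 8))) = 29260 / 2187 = 13.38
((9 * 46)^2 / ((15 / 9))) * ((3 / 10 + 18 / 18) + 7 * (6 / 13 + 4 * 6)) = 5766361326 / 325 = 17742650.23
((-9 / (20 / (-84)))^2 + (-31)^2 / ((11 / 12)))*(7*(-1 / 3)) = -1589539 / 275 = -5780.14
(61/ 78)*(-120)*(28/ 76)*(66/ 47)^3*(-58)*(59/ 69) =2800582868160/ 589818463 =4748.21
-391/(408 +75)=-17/21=-0.81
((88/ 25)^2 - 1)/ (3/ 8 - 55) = -56952/ 273125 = -0.21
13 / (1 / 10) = 130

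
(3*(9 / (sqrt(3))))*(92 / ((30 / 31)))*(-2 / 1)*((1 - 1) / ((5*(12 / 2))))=0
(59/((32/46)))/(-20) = -4.24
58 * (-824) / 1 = -47792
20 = 20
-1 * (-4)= 4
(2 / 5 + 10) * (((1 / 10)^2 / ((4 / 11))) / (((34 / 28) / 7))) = 7007 / 4250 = 1.65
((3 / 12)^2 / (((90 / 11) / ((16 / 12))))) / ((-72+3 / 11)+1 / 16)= -242 / 1702755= -0.00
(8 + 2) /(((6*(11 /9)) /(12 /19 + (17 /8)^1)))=6285 /1672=3.76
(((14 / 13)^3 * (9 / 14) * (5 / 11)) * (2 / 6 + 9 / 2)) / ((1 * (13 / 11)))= 42630 / 28561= 1.49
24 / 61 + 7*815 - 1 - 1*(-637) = 386825 / 61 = 6341.39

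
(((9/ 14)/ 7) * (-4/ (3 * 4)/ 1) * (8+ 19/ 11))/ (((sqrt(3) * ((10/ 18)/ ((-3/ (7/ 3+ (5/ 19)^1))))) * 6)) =54891 * sqrt(3)/ 1595440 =0.06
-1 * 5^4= -625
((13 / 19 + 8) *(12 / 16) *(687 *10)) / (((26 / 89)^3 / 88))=13185440564175 / 83486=157935948.11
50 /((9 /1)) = 50 /9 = 5.56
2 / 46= 1 / 23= 0.04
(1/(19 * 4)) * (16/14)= 2/133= 0.02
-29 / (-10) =29 / 10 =2.90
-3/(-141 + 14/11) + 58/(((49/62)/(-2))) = -11052487/75313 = -146.75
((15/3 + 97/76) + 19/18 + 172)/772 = 122663/528048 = 0.23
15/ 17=0.88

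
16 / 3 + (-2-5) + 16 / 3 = 11 / 3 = 3.67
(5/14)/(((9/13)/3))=65/42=1.55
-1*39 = -39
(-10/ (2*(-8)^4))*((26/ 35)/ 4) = -13/ 57344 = -0.00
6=6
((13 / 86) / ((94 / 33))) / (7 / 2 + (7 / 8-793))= -286 / 4250163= -0.00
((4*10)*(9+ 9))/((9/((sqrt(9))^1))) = 240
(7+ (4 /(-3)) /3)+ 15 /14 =961 /126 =7.63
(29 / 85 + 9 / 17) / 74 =1 / 85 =0.01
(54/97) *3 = 162/97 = 1.67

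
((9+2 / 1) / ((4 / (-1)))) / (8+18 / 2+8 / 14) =-77 / 492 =-0.16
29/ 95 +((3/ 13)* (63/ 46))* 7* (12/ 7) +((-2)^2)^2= 570881/ 28405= 20.10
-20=-20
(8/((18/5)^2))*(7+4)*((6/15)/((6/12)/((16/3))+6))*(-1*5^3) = -176000/3159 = -55.71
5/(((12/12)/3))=15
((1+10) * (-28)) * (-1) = 308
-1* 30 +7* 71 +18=485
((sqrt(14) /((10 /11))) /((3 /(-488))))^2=100853984 /225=448239.93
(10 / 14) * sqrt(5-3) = 5 * sqrt(2) / 7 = 1.01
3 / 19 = 0.16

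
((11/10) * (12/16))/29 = 33/1160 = 0.03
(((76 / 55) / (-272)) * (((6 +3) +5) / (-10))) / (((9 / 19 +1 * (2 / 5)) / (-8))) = -5054 / 77605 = -0.07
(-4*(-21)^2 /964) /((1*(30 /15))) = -441 /482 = -0.91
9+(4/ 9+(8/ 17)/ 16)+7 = 5041/ 306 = 16.47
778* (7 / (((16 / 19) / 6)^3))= 504280539 / 256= 1969845.86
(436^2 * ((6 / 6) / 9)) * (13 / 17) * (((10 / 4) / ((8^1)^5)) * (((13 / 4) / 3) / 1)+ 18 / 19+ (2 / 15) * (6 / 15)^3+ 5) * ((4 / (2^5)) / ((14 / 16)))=2863673103189301 / 208373760000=13742.96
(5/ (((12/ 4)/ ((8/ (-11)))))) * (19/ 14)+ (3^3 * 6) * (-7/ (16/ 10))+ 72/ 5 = -3215497/ 4620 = -696.00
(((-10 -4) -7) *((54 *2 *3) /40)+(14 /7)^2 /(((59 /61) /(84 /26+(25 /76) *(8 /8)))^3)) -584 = -137337711652028811 /247592156041360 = -554.69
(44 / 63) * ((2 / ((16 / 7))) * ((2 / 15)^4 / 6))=44 / 1366875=0.00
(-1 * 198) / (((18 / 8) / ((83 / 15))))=-486.93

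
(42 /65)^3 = 74088 /274625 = 0.27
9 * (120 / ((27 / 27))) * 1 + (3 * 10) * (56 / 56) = 1110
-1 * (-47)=47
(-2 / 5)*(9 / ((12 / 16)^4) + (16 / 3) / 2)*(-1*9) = 112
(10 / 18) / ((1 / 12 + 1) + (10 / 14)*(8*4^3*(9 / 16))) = 140 / 52113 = 0.00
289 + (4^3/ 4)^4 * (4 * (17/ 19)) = 4461939/ 19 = 234838.89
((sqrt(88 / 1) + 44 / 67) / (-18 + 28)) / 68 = 11 / 11390 + sqrt(22) / 340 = 0.01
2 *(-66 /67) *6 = -792 /67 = -11.82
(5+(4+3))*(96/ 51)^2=12288/ 289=42.52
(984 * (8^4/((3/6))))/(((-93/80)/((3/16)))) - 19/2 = -80609869/62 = -1300159.18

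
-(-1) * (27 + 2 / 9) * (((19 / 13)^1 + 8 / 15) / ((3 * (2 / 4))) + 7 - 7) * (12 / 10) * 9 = 390.99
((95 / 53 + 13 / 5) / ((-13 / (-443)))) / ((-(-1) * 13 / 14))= 7219128 / 44785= 161.20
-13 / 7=-1.86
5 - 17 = -12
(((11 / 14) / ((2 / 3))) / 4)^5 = 39135393 / 17623416832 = 0.00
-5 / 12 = -0.42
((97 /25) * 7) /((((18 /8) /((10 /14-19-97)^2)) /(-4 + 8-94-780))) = -4885235832 /35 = -139578166.63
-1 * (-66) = 66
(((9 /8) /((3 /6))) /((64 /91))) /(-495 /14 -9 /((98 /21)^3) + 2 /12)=-842751 /9293344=-0.09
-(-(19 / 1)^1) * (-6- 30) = -684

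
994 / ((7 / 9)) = 1278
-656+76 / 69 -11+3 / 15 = -229666 / 345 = -665.70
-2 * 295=-590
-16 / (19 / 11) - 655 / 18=-15613 / 342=-45.65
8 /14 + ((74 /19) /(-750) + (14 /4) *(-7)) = -2387393 /99750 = -23.93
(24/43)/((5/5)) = 0.56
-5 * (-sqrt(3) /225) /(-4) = -sqrt(3) /180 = -0.01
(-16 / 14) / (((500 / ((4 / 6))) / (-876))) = 1168 / 875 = 1.33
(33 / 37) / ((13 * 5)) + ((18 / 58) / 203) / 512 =0.01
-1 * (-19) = 19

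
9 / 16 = 0.56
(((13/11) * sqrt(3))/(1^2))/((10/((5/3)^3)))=325 * sqrt(3)/594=0.95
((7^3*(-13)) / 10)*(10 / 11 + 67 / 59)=-5917093 / 6490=-911.72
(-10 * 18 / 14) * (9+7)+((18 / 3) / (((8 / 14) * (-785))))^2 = -3549452913 / 17254300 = -205.71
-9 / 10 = -0.90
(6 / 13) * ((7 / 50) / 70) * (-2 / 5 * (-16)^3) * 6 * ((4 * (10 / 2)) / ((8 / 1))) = 36864 / 1625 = 22.69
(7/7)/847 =0.00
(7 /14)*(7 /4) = 7 /8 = 0.88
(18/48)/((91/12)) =9/182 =0.05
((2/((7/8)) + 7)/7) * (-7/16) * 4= -65/28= -2.32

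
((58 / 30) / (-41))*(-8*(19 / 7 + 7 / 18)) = 45356 / 38745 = 1.17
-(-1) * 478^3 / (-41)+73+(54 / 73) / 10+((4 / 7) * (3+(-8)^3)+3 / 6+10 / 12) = -837203695688 / 314265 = -2664005.52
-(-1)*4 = 4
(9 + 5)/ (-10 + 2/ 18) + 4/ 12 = -289/ 267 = -1.08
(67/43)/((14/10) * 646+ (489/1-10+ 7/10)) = 670/595163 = 0.00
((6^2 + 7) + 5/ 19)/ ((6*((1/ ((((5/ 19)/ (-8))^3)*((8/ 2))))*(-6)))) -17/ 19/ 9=-29798993/ 300259584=-0.10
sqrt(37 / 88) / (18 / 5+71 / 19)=95 * sqrt(814) / 30668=0.09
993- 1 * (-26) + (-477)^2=228548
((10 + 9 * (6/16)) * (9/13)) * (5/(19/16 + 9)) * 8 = 77040/2119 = 36.36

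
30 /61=0.49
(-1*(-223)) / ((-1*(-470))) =223 / 470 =0.47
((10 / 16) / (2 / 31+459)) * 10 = 775 / 56924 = 0.01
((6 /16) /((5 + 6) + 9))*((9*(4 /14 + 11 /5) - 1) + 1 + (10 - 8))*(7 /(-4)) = -2559 /3200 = -0.80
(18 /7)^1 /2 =1.29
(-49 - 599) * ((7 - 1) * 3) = -11664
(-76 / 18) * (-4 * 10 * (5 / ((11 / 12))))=30400 / 33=921.21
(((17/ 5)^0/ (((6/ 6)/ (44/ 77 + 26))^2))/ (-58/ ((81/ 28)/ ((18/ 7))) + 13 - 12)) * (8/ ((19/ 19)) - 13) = 311364/ 4459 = 69.83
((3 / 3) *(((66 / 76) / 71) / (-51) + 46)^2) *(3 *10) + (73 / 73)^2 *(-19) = 63460.34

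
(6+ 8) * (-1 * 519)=-7266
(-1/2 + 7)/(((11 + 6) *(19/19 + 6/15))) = 65/238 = 0.27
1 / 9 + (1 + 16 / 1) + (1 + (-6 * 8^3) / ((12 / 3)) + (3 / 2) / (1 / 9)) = -13255 / 18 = -736.39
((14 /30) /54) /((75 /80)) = 56 /6075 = 0.01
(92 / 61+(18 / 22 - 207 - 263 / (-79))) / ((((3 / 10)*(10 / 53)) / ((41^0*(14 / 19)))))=-7919418682 / 3021513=-2621.01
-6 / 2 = -3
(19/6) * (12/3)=38/3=12.67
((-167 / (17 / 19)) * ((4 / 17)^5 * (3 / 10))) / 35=-4873728 / 4224074575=-0.00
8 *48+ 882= 1266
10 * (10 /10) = 10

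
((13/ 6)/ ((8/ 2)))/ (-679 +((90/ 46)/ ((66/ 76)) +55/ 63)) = -69069/ 86182048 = -0.00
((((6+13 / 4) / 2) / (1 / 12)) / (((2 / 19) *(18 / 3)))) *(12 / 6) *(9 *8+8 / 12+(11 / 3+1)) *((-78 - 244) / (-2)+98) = 10560466 / 3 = 3520155.33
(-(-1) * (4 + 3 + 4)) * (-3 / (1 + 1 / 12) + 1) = -253 / 13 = -19.46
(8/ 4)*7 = 14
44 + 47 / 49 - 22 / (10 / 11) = 5086 / 245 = 20.76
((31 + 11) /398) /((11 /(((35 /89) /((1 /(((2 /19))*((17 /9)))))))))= 8330 /11104797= 0.00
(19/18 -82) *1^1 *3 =-1457/6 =-242.83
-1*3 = -3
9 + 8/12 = 29/3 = 9.67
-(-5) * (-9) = -45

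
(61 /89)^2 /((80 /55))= 40931 /126736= 0.32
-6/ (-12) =1/ 2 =0.50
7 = 7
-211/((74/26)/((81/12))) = -500.41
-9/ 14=-0.64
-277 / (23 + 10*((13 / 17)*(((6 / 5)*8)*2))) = -4709 / 2887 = -1.63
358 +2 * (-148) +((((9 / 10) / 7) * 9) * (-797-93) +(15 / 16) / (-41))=-4444505 / 4592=-967.88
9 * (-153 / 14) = -1377 / 14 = -98.36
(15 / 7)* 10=150 / 7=21.43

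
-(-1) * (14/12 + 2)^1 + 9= 73/6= 12.17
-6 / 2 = -3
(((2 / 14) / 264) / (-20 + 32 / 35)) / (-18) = 5 / 3174336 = 0.00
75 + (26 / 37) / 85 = 235901 / 3145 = 75.01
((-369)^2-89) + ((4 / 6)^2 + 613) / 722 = 884201377 / 6498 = 136072.85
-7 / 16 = -0.44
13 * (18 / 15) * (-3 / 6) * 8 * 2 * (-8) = 4992 / 5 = 998.40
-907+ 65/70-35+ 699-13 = -3571/14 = -255.07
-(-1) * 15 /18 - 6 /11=19 /66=0.29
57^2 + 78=3327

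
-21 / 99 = -7 / 33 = -0.21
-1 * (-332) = 332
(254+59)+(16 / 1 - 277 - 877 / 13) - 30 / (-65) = -15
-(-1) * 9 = 9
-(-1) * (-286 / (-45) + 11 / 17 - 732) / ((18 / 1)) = -554623 / 13770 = -40.28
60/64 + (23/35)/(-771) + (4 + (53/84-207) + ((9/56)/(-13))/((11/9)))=-592257109/2940080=-201.44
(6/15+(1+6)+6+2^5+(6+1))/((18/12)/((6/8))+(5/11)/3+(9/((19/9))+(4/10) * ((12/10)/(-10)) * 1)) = 2053425/249494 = 8.23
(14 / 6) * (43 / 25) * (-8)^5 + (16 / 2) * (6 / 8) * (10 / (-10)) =-9863618 / 75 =-131514.91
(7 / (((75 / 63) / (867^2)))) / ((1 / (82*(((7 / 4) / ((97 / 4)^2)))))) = 253704057768 / 235225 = 1078559.07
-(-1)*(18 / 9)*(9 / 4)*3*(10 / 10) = 27 / 2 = 13.50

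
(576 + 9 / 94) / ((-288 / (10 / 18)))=-30085 / 27072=-1.11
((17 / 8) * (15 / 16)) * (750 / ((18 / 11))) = 116875 / 128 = 913.09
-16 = -16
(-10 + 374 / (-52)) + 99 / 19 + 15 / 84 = -81631 / 6916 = -11.80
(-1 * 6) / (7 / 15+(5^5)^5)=-45 / 2235174179077148441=-0.00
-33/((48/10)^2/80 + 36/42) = -28.82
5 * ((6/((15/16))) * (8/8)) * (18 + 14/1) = 1024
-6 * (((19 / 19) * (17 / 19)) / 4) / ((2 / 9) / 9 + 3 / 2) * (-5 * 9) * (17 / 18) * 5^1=1755675 / 9386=187.05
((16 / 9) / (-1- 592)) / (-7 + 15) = -2 / 5337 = -0.00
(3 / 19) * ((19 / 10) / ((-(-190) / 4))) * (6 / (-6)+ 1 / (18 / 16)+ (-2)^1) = -0.01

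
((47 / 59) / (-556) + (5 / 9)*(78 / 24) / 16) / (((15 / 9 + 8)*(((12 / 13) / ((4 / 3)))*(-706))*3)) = -6841861 / 870431308416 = -0.00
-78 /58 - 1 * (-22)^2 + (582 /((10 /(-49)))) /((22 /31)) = -14367091 /3190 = -4503.79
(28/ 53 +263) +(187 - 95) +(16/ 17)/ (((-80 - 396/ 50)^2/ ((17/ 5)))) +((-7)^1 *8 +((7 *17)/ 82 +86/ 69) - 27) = 99683699779891/ 362188117074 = 275.23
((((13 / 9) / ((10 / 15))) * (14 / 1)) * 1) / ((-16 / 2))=-91 / 24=-3.79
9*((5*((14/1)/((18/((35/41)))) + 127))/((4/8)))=471080/41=11489.76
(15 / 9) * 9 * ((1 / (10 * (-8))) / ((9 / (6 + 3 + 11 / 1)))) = -5 / 12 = -0.42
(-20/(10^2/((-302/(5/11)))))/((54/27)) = 1661/25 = 66.44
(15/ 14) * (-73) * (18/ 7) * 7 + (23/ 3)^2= -84992/ 63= -1349.08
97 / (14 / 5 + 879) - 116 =-510959 / 4409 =-115.89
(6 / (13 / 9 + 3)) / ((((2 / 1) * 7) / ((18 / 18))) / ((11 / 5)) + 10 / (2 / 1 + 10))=891 / 4750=0.19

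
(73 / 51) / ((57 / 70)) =1.76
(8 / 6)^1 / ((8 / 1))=1 / 6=0.17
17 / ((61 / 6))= 102 / 61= 1.67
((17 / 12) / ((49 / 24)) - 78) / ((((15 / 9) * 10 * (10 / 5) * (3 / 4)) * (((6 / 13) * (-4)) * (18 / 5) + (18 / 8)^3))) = -3151616 / 4835565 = -0.65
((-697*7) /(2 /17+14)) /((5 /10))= -82943 /120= -691.19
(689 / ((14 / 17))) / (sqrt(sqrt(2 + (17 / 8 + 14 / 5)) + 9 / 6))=11713 * sqrt(5) / (7 * sqrt(30 + sqrt(2770)))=411.61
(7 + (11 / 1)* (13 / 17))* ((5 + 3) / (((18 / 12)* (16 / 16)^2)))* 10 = 41920 / 51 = 821.96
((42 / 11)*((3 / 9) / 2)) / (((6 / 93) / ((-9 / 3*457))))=-13523.05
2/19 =0.11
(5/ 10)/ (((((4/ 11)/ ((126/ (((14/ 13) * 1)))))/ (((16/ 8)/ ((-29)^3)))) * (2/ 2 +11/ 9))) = -11583/ 1951120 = -0.01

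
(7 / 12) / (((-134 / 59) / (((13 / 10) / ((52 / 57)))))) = -7847 / 21440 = -0.37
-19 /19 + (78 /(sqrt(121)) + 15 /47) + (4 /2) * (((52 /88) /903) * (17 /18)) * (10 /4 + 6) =107908091 /16806636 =6.42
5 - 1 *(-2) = 7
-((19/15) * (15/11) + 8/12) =-79/33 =-2.39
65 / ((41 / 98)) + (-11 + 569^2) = 13280120 / 41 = 323905.37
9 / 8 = 1.12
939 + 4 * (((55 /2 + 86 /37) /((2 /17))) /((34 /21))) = 115833 /74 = 1565.31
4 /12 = 1 /3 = 0.33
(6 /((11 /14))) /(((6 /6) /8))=672 /11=61.09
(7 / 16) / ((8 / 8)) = 7 / 16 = 0.44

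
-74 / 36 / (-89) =37 / 1602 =0.02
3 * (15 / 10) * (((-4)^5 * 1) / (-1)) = 4608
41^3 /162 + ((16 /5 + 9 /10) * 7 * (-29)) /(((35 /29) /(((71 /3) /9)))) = -1388.01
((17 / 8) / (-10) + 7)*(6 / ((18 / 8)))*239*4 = 86518 / 5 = 17303.60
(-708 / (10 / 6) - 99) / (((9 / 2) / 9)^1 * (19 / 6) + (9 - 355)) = 31428 / 20665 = 1.52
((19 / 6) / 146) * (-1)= -19 / 876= -0.02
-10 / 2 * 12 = -60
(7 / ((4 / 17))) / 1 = 119 / 4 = 29.75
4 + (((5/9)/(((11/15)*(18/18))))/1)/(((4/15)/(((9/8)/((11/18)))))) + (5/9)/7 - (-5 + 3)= 1379363/121968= 11.31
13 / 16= 0.81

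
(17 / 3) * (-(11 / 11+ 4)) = -28.33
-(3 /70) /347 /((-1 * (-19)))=-3 /461510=-0.00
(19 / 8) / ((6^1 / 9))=57 / 16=3.56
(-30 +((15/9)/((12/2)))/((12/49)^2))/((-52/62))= 2038405/67392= 30.25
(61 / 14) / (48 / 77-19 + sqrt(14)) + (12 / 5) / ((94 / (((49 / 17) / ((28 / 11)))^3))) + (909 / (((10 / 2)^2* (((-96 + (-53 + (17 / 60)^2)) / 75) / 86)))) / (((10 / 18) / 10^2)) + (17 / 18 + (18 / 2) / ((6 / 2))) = -96980523165224310952174661 / 342126226101943438560-51667* sqrt(14) / 3838438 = -283464.21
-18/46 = -9/23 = -0.39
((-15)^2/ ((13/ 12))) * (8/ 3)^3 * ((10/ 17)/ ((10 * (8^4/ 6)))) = 75/ 221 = 0.34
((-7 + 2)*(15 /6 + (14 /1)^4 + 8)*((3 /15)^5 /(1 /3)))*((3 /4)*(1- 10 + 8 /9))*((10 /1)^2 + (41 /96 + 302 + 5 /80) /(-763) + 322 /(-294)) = 1927671597593 /17440000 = 110531.63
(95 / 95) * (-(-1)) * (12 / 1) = 12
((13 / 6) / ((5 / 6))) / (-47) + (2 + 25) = 6332 / 235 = 26.94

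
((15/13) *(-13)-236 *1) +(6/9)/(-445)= -335087/1335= -251.00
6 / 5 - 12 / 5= -6 / 5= -1.20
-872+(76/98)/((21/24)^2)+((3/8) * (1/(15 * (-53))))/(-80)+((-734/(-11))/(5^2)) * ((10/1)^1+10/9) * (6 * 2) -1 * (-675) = 2148611429633/13437916800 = 159.89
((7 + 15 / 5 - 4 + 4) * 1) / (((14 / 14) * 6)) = 5 / 3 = 1.67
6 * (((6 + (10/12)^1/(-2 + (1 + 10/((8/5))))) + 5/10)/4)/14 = 839/1176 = 0.71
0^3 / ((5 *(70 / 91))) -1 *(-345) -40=305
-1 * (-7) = 7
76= 76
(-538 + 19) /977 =-519 /977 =-0.53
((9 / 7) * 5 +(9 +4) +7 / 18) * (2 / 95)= 2497 / 5985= 0.42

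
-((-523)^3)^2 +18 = -20464923860814871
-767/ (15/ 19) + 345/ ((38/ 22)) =-219962/ 285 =-771.80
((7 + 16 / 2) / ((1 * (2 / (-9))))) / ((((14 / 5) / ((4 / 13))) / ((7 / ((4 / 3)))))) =-2025 / 52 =-38.94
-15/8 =-1.88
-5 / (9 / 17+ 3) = -1.42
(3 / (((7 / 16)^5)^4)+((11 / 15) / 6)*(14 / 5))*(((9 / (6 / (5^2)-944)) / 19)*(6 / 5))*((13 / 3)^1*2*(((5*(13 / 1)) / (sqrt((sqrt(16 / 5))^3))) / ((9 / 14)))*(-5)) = 689541069554377922177159981065*5^(3 / 4) / 45989686143631663046082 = 50133404.23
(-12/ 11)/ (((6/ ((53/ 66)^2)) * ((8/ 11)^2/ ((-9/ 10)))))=2809/ 14080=0.20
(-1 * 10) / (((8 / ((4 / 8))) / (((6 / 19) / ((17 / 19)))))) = -15 / 68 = -0.22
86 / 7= 12.29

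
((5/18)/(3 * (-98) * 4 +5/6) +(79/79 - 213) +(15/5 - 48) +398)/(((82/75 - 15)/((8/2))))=-298256800/7354193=-40.56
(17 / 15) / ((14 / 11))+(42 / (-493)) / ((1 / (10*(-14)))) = 1326991 / 103530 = 12.82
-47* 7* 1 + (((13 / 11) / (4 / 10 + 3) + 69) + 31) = -42758 / 187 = -228.65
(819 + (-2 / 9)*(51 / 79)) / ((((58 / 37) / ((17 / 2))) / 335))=40893249335 / 27492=1487459.96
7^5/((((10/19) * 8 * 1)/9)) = 2873997/80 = 35924.96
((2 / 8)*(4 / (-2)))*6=-3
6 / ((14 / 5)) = 15 / 7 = 2.14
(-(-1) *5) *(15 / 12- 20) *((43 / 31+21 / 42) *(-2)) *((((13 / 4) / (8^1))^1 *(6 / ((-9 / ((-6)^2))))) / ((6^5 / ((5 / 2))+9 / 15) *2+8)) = -342225 / 618016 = -0.55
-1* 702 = -702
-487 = -487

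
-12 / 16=-3 / 4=-0.75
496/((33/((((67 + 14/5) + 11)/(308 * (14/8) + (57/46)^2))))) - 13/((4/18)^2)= -197028789709/754890180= -261.00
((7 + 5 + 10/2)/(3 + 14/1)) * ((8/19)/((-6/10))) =-40/57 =-0.70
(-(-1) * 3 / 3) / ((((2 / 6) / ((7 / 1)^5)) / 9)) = 453789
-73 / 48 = -1.52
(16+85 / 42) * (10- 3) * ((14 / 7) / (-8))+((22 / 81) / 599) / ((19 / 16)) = -232613443 / 7374888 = -31.54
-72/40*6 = -10.80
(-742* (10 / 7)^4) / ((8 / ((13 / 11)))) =-1722500 / 3773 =-456.53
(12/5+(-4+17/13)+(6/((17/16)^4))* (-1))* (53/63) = -1438734767/342018495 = -4.21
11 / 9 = 1.22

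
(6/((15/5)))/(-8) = -1/4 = -0.25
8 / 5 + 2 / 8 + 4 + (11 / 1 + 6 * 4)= 817 / 20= 40.85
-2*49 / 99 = -98 / 99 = -0.99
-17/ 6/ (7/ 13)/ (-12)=221/ 504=0.44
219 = 219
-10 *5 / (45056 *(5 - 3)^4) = -25 / 360448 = -0.00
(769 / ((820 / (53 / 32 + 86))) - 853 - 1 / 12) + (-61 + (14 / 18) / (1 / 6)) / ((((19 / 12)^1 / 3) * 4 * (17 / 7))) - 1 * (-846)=326138905 / 5085312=64.13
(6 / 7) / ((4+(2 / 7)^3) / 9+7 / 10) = 8820 / 11803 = 0.75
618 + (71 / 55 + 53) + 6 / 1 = 37306 / 55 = 678.29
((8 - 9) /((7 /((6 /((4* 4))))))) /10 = -3 /560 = -0.01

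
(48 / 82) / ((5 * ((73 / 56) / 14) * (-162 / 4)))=-12544 / 404055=-0.03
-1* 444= -444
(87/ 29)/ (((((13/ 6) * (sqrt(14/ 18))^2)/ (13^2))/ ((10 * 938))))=2822040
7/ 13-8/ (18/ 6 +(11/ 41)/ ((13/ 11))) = -5424/ 2795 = -1.94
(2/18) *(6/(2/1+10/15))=1/4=0.25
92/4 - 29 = -6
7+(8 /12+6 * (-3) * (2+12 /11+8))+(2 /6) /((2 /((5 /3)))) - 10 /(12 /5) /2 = -76735 /396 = -193.78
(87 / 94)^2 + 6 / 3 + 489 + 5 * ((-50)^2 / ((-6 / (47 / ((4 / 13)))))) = -8422580615 / 26508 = -317737.31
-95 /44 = -2.16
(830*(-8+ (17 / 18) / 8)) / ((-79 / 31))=14601775 / 5688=2567.12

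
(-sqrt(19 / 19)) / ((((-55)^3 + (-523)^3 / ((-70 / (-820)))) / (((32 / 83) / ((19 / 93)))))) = 20832 / 18500937136063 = 0.00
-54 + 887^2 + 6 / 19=14947591 / 19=786715.32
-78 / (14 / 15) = -585 / 7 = -83.57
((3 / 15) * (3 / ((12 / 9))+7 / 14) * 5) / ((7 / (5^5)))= 34375 / 28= 1227.68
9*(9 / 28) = 81 / 28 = 2.89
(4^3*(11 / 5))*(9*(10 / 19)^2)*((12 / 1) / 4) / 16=23760 / 361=65.82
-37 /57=-0.65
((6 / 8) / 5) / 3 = 1 / 20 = 0.05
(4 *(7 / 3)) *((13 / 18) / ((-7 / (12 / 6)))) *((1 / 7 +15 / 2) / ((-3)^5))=2782 / 45927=0.06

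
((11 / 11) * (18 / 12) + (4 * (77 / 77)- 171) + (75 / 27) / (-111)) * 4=-661438 / 999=-662.10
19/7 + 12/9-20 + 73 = 1198/21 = 57.05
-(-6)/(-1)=-6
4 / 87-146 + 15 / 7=-87581 / 609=-143.81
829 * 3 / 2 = 2487 / 2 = 1243.50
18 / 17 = 1.06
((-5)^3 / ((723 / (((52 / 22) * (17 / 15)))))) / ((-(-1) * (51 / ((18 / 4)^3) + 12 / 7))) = -1044225 / 5127034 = -0.20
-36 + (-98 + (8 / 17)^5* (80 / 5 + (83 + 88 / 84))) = -3926632030 / 29816997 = -131.69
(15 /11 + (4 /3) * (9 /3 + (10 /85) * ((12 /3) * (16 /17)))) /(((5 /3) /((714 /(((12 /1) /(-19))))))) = -1510481 /374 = -4038.72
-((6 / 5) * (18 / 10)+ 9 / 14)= -981 / 350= -2.80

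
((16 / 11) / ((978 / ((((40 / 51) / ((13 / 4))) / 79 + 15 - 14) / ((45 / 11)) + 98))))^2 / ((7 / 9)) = 3431696288541921856 / 125015794737418760175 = 0.03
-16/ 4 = -4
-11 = -11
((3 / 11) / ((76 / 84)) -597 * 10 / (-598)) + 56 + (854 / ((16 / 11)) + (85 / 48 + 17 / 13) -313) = 1030316329 / 2999568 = 343.49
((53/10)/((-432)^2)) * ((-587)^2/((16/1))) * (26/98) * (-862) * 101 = -10334609432771/731566080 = -14126.69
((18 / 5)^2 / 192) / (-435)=-9 / 58000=-0.00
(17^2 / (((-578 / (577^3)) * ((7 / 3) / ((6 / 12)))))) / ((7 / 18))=-5186700891 / 98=-52925519.30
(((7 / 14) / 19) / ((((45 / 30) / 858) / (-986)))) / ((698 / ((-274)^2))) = -10585565848 / 6631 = -1596375.49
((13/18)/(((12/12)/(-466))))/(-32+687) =-3029/5895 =-0.51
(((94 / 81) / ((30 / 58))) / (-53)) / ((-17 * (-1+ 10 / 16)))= -21808 / 3284145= -0.01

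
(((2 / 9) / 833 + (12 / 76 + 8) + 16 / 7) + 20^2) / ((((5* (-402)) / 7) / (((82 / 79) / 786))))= -2397059137 / 1269868560030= -0.00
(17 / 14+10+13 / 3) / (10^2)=653 / 4200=0.16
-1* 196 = -196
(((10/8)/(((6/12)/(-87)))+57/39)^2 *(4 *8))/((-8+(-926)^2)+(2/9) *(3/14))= 5300515752/3043154101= 1.74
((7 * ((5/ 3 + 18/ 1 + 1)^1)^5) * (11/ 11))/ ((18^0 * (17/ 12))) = 25651719296/ 1377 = 18628699.56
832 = 832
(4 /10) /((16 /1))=1 /40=0.02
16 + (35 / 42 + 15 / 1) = 191 / 6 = 31.83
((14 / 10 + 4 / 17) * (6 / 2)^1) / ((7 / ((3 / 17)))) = 1251 / 10115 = 0.12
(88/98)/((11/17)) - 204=-9928/49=-202.61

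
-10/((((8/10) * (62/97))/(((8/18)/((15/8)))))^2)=-1505440/700569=-2.15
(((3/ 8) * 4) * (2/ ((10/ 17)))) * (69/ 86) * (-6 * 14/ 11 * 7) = -517293/ 2365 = -218.73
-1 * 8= -8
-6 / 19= -0.32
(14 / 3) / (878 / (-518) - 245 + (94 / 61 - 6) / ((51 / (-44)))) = -110593 / 5755133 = -0.02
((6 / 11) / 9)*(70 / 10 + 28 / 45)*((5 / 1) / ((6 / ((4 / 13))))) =1372 / 11583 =0.12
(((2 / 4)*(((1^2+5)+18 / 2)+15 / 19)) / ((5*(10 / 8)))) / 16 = 3 / 38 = 0.08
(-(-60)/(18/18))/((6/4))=40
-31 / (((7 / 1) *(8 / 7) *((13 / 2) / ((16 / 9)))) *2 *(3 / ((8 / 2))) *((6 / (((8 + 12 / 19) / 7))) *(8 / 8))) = -20336 / 140049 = -0.15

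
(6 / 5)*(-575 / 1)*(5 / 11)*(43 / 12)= -24725 / 22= -1123.86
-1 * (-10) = 10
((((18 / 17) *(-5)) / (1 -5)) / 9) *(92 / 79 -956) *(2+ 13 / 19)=-565740 / 1501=-376.91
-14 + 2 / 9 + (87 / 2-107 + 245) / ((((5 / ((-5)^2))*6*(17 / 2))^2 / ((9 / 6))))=-116119 / 10404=-11.16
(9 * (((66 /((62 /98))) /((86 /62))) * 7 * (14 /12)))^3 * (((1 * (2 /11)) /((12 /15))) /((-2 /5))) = -30523152567825225 /318028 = -95976305758.69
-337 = -337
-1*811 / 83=-811 / 83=-9.77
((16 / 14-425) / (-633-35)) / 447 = 989 / 696724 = 0.00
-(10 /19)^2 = -100 /361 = -0.28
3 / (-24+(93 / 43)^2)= -1849 / 11909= -0.16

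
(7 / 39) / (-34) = -7 / 1326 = -0.01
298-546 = -248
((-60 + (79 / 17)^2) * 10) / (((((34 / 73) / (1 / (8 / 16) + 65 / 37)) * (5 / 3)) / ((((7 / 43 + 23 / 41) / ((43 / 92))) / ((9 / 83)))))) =-1097332156031408 / 41341907487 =-26542.85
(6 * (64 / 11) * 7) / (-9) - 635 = -662.15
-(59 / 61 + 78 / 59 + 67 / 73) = -842580 / 262727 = -3.21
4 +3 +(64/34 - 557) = -9318/17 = -548.12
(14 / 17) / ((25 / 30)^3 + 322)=3024 / 1184509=0.00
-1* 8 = -8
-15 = -15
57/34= 1.68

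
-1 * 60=-60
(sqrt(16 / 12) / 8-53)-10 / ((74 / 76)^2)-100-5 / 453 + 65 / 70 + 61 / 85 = -119489413777 / 737986830 + sqrt(3) / 12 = -161.77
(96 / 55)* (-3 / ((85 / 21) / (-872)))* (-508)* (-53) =141993298944 / 4675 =30372898.17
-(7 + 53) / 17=-60 / 17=-3.53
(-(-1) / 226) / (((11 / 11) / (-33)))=-33 / 226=-0.15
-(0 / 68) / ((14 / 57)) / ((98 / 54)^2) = 0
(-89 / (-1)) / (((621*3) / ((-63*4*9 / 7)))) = -356 / 23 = -15.48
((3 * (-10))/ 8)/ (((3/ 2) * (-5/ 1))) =1/ 2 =0.50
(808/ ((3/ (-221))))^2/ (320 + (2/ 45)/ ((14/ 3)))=1116028571840/ 100803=11071382.52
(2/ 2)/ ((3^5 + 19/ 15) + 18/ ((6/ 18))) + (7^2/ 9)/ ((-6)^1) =-54604/ 60399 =-0.90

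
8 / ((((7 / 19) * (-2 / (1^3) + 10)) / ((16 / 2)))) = 21.71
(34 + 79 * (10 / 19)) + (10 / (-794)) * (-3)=570377 / 7543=75.62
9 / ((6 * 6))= 1 / 4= 0.25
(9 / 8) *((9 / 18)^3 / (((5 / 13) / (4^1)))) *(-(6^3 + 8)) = -1638 / 5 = -327.60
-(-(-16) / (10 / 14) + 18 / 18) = -117 / 5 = -23.40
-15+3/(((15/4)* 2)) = -73/5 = -14.60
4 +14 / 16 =39 / 8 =4.88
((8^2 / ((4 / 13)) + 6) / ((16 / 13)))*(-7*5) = -48685 / 8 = -6085.62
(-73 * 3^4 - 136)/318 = -6049/318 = -19.02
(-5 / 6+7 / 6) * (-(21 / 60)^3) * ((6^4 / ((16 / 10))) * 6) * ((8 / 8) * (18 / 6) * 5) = -83349 / 80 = -1041.86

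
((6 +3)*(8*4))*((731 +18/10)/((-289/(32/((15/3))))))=-33767424/7225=-4673.69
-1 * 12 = -12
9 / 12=3 / 4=0.75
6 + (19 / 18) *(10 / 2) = 203 / 18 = 11.28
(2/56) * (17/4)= 17/112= 0.15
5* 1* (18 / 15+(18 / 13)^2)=2634 / 169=15.59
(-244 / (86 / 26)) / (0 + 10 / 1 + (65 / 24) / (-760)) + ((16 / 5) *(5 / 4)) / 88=-253003951 / 34497782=-7.33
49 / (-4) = -12.25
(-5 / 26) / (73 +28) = -5 / 2626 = -0.00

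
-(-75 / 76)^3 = 421875 / 438976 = 0.96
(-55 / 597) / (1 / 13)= -715 / 597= -1.20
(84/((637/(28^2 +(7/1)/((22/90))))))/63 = 5108/3003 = 1.70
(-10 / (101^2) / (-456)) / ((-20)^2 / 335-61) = -335 / 9319592796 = -0.00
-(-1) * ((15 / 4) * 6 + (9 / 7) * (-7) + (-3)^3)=-27 / 2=-13.50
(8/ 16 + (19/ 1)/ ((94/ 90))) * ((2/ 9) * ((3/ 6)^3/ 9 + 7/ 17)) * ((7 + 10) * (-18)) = -915397/ 1692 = -541.01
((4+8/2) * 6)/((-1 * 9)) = -16/3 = -5.33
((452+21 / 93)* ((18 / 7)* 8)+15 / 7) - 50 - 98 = 1987085 / 217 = 9157.07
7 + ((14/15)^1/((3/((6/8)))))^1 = 217/30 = 7.23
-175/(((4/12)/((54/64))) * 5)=-2835/32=-88.59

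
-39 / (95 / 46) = -1794 / 95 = -18.88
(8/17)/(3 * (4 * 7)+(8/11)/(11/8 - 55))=9438/1684411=0.01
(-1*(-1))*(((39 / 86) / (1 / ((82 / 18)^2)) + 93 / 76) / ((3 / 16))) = 3753548 / 66177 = 56.72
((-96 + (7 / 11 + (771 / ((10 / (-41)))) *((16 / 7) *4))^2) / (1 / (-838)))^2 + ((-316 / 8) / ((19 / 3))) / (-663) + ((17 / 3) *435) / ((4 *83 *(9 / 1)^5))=886073576522537387632648280210104107099507553 / 1808587078021856632500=489925858306850768174839.50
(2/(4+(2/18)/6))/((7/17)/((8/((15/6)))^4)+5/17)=13369344/8006215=1.67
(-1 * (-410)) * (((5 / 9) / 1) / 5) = 410 / 9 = 45.56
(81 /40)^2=6561 /1600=4.10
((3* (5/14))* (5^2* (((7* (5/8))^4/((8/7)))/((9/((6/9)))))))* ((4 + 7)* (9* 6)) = 377812.39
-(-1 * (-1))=-1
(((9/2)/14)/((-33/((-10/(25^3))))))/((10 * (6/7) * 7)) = 0.00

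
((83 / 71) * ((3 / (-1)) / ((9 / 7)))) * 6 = -1162 / 71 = -16.37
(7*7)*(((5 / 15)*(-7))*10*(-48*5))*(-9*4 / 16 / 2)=-308700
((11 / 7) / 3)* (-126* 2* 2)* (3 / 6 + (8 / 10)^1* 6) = -6996 / 5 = -1399.20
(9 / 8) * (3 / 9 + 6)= 57 / 8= 7.12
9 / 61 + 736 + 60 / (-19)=849535 / 1159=732.99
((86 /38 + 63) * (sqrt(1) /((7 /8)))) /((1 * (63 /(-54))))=-59520 /931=-63.93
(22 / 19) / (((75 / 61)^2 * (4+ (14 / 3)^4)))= 368379 / 230018750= 0.00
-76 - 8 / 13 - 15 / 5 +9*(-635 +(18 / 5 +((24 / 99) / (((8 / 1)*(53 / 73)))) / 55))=-480389565 / 83369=-5762.21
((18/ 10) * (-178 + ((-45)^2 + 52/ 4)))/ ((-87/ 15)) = -16740/ 29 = -577.24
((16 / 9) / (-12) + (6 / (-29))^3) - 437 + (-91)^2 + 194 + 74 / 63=37056020440 / 4609521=8039.02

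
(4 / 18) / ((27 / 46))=0.38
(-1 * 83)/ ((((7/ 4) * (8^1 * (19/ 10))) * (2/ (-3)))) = 4.68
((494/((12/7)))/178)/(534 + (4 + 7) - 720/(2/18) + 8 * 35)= -133/464580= -0.00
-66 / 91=-0.73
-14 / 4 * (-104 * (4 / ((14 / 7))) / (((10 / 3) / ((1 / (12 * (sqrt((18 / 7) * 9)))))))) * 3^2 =34.05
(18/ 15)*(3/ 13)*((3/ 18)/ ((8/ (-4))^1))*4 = -6/ 65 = -0.09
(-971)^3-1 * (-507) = -915498104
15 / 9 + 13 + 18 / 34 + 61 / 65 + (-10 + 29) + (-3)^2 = 146306 / 3315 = 44.13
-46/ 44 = -23/ 22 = -1.05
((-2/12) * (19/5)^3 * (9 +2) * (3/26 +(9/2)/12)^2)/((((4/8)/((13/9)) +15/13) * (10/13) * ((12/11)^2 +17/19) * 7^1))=-1.44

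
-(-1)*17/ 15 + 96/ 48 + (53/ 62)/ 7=21193/ 6510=3.26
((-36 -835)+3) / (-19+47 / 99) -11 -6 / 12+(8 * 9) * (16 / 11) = 403717 / 2882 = 140.08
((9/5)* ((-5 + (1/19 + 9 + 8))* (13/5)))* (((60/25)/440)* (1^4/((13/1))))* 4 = 12366/130625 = 0.09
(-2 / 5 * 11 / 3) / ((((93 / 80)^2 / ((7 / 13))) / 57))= -3745280 / 112437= -33.31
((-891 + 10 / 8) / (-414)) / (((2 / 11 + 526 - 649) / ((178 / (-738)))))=0.00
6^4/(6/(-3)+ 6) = 324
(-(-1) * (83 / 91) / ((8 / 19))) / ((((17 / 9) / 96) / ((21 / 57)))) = 8964 / 221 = 40.56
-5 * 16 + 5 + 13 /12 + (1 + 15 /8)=-1705 /24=-71.04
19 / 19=1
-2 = -2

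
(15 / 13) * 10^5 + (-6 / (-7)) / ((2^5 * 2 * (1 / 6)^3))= 42001053 / 364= 115387.51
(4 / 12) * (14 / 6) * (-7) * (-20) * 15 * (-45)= -73500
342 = 342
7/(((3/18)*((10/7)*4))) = 147/20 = 7.35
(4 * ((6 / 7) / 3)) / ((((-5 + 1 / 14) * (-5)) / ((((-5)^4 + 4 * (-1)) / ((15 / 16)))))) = 768 / 25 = 30.72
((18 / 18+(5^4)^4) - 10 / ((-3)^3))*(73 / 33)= 300750732424576 / 891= 337542909567.43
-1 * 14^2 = -196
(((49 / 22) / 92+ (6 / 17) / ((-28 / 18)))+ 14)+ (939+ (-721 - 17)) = 51735223 / 240856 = 214.80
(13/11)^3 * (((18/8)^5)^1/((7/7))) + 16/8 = 132456541/1362944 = 97.18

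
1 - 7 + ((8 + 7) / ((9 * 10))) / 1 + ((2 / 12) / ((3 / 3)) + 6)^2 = 1159 / 36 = 32.19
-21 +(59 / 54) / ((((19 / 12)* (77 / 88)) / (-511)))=-72503 / 171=-423.99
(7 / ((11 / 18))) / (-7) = -18 / 11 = -1.64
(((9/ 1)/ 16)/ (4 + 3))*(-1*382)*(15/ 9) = -2865/ 56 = -51.16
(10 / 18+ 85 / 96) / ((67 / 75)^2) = 259375 / 143648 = 1.81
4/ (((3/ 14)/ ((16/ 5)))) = 896/ 15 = 59.73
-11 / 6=-1.83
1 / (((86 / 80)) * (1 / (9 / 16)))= 45 / 86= 0.52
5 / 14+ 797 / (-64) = -5419 / 448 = -12.10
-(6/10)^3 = -27/125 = -0.22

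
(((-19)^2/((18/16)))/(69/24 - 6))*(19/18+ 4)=-1051232/2025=-519.13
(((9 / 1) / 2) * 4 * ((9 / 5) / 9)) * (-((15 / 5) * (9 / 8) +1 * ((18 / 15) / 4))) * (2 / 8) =-1323 / 400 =-3.31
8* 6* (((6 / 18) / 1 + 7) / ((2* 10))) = 88 / 5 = 17.60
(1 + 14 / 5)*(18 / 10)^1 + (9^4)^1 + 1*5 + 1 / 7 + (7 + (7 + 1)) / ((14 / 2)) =1150647 / 175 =6575.13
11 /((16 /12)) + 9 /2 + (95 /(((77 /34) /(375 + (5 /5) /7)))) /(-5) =-6758095 /2156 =-3134.55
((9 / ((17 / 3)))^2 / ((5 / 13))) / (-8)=-9477 / 11560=-0.82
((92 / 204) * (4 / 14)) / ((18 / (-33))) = -253 / 1071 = -0.24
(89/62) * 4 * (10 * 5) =8900/31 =287.10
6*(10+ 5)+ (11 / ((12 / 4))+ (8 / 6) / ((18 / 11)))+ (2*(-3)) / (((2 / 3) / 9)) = 364 / 27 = 13.48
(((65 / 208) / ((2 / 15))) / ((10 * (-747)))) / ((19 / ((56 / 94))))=-35 / 3557712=-0.00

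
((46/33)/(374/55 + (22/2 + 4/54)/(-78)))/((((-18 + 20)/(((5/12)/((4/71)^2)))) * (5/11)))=5217435/172576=30.23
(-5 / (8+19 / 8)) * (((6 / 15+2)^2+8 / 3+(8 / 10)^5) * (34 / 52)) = -5580896 / 2023125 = -2.76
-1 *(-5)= 5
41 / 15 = 2.73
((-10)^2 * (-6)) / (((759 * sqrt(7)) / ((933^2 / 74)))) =-87048900 * sqrt(7) / 65527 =-3514.73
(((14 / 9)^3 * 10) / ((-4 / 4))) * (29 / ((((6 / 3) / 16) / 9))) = -6366080 / 81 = -78593.58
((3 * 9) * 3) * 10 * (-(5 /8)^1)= -2025 /4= -506.25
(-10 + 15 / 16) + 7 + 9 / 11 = -219 / 176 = -1.24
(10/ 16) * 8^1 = 5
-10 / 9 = -1.11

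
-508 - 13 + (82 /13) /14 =-520.55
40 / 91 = 0.44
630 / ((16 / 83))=26145 / 8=3268.12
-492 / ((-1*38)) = 246 / 19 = 12.95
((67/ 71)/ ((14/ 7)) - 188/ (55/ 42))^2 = 1248911297209/ 60996100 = 20475.26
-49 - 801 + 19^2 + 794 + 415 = 720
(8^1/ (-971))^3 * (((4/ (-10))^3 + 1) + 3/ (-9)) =-115712/ 343311979125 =-0.00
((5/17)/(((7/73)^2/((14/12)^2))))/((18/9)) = 26645/1224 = 21.77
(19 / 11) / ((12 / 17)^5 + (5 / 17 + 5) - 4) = 1.18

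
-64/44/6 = -8/33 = -0.24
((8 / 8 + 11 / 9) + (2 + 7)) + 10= 191 / 9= 21.22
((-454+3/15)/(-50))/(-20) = -2269/5000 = -0.45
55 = 55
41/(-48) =-41/48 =-0.85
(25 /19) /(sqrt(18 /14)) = 25*sqrt(7) /57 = 1.16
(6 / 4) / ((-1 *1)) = -3 / 2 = -1.50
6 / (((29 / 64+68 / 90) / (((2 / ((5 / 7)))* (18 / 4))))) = 217728 / 3481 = 62.55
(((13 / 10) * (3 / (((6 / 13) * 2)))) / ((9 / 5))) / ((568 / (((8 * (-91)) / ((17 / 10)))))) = -76895 / 43452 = -1.77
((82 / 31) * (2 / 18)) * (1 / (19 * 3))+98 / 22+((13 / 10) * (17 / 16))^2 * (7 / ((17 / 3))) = 30526047089 / 4478284800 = 6.82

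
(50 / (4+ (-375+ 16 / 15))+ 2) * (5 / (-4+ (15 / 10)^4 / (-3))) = -63680 / 38843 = -1.64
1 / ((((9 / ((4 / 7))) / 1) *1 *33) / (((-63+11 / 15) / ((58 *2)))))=-934 / 904365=-0.00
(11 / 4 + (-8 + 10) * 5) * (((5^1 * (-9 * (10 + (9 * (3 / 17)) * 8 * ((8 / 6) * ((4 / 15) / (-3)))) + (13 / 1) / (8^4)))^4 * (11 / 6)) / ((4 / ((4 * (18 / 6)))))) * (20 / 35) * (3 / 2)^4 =1341175018168630852299886829051313 / 309766589569797455872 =4329630965144.59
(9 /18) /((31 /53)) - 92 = -5651 /62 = -91.15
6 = 6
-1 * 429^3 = -78953589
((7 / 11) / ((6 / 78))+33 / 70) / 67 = 6733 / 51590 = 0.13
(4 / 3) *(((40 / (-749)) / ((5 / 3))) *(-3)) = 96 / 749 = 0.13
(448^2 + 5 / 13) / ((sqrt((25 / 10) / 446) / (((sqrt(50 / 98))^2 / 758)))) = 13045785*sqrt(1115) / 241423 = 1804.38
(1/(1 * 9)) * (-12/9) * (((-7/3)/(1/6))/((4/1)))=14/27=0.52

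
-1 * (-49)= 49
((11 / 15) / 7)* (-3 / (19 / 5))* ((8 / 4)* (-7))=22 / 19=1.16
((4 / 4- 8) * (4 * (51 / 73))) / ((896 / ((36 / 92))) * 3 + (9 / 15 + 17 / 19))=-203490 / 71473789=-0.00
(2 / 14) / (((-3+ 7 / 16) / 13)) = -208 / 287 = -0.72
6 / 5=1.20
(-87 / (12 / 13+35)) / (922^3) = -1131 / 366024068216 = -0.00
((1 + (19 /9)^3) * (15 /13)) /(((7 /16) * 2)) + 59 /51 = 799247 /53703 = 14.88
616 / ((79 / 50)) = 30800 / 79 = 389.87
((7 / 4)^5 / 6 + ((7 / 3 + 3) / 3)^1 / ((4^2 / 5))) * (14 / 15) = 424627 / 138240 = 3.07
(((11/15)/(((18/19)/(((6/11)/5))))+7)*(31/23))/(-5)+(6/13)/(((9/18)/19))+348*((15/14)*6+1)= 6123841826/2354625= 2600.77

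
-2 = -2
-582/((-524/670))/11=97485/1441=67.65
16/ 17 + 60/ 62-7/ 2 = -1677/ 1054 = -1.59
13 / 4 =3.25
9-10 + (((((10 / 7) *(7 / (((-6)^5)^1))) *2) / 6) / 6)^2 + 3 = 2.00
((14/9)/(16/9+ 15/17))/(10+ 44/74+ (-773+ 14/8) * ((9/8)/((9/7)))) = -64/72699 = -0.00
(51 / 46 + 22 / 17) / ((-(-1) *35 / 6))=5637 / 13685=0.41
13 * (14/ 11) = 182/ 11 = 16.55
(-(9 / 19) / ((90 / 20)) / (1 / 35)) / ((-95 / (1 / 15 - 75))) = -15736 / 5415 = -2.91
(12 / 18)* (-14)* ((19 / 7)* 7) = -532 / 3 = -177.33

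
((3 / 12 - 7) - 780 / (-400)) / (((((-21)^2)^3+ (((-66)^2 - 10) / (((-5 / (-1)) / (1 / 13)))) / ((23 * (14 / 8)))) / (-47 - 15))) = 3114384 / 897542473649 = 0.00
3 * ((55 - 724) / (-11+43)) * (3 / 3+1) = -2007 / 16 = -125.44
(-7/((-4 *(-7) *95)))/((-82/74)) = 37/15580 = 0.00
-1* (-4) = 4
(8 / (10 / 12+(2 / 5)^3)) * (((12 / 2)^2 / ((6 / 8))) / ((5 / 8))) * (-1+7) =2764800 / 673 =4108.17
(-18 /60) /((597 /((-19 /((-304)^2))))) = 1 /9679360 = 0.00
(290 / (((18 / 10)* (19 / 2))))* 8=23200 / 171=135.67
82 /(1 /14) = 1148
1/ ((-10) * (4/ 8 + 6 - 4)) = -0.04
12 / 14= 6 / 7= 0.86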